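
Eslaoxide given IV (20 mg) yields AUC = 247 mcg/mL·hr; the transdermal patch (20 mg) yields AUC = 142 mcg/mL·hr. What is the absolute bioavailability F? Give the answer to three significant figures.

F = 0.575

F = (AUC_ev / D_ev) / (AUC_iv / D_iv)
  = (142/20) / (247/20)
  = 7.1 / 12.35 = 0.5749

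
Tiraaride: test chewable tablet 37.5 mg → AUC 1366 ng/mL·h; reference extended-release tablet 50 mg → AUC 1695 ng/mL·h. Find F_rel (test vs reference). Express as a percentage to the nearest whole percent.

F_rel = (AUC_test/D_test) / (AUC_ref/D_ref)
      = (1366/37.5) / (1695/50)
      = 36.4267 / 33.9 = 1.0745 = 107.45%

F_rel = 107%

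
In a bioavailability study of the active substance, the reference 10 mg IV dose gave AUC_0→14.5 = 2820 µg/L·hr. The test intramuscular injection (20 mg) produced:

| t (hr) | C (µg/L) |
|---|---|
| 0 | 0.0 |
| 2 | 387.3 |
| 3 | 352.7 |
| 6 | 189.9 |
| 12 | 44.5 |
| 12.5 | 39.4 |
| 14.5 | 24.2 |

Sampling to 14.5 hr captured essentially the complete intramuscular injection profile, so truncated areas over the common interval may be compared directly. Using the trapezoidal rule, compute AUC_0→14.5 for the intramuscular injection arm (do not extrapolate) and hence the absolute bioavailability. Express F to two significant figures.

Trapezoidal AUC_0→14.5 (intramuscular injection):
  [0→2]: (0.0+387.3)/2 × 2 = 387.3
  [2→3]: (387.3+352.7)/2 × 1 = 370.0
  [3→6]: (352.7+189.9)/2 × 3 = 813.9
  [6→12]: (189.9+44.5)/2 × 6 = 703.2
  [12→12.5]: (44.5+39.4)/2 × 0.5 = 20.975
  [12.5→14.5]: (39.4+24.2)/2 × 2 = 63.6
  Sum = 2358.975 µg/L·hr
F = (AUC_ev/D_ev)/(AUC_iv/D_iv) = (2358.975/20)/(2820/10) = 117.94875/282 = 0.4183

F = 0.42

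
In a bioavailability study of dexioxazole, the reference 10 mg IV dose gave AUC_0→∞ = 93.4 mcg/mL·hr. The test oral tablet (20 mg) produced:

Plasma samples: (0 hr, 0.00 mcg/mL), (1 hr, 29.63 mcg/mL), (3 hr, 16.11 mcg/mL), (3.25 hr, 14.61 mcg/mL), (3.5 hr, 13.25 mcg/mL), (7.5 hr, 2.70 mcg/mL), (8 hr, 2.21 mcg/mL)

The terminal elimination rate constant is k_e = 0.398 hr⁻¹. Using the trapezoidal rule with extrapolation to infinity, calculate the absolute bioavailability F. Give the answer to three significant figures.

F = 0.570

Trapezoidal AUC_0→8 (oral tablet):
  [0→1]: (0.00+29.63)/2 × 1 = 14.815
  [1→3]: (29.63+16.11)/2 × 2 = 45.74
  [3→3.25]: (16.11+14.61)/2 × 0.25 = 3.84
  [3.25→3.5]: (14.61+13.25)/2 × 0.25 = 3.4825
  [3.5→7.5]: (13.25+2.70)/2 × 4 = 31.9
  [7.5→8]: (2.70+2.21)/2 × 0.5 = 1.2275
  Sum = 101.005 mcg/mL·hr
Tail: C_last/k_e = 2.21/0.398 = 5.553
AUC_0→∞ (oral tablet) = 101.005 + 5.553 = 106.558 mcg/mL·hr
F = (AUC_ev/D_ev)/(AUC_iv/D_iv) = (106.558/20)/(93.4/10) = 5.3279/9.34 = 0.5704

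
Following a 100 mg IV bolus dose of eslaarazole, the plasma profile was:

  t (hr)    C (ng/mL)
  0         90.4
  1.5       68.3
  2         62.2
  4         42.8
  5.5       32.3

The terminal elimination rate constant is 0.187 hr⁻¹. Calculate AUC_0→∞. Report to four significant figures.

Trapezoidal AUC_0→5.5:
  [0→1.5]: (90.4+68.3)/2 × 1.5 = 119.025
  [1.5→2]: (68.3+62.2)/2 × 0.5 = 32.625
  [2→4]: (62.2+42.8)/2 × 2 = 105.0
  [4→5.5]: (42.8+32.3)/2 × 1.5 = 56.325
  Sum = 312.975 ng/mL·hr
Extrapolated tail: C_last / k_e = 32.3 / 0.187 = 172.727
AUC_0→∞ = 312.975 + 172.727 = 485.702 ng/mL·hr

AUC = 485.7 ng/mL·hr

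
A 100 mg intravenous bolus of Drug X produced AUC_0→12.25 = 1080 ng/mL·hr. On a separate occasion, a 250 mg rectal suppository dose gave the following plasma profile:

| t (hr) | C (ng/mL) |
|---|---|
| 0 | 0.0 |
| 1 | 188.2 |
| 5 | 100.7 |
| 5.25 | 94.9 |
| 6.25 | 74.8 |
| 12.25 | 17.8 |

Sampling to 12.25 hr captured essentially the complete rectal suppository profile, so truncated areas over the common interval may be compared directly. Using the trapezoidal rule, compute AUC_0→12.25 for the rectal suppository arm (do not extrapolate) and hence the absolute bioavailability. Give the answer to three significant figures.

F = 0.392

Trapezoidal AUC_0→12.25 (rectal suppository):
  [0→1]: (0.0+188.2)/2 × 1 = 94.1
  [1→5]: (188.2+100.7)/2 × 4 = 577.8
  [5→5.25]: (100.7+94.9)/2 × 0.25 = 24.45
  [5.25→6.25]: (94.9+74.8)/2 × 1 = 84.85
  [6.25→12.25]: (74.8+17.8)/2 × 6 = 277.8
  Sum = 1059.0 ng/mL·hr
F = (AUC_ev/D_ev)/(AUC_iv/D_iv) = (1059.0/250)/(1080/100) = 4.236/10.8 = 0.3922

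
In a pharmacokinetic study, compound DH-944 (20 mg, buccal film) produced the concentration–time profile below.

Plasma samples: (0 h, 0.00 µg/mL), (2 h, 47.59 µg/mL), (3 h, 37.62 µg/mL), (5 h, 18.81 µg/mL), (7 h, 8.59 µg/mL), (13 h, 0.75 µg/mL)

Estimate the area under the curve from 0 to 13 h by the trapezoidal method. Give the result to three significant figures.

AUC = 202 µg/mL·h

Trapezoidal AUC_0→13:
  [0→2]: (0.00+47.59)/2 × 2 = 47.59
  [2→3]: (47.59+37.62)/2 × 1 = 42.605
  [3→5]: (37.62+18.81)/2 × 2 = 56.43
  [5→7]: (18.81+8.59)/2 × 2 = 27.4
  [7→13]: (8.59+0.75)/2 × 6 = 28.02
  Sum = 202.045 µg/mL·h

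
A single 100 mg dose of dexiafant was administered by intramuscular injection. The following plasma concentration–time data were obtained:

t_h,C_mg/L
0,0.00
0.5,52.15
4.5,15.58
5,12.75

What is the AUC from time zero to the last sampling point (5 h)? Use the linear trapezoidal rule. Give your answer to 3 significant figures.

Trapezoidal AUC_0→5:
  [0→0.5]: (0.00+52.15)/2 × 0.5 = 13.0375
  [0.5→4.5]: (52.15+15.58)/2 × 4 = 135.46
  [4.5→5]: (15.58+12.75)/2 × 0.5 = 7.0825
  Sum = 155.58 mg/L·h

AUC = 156 mg/L·h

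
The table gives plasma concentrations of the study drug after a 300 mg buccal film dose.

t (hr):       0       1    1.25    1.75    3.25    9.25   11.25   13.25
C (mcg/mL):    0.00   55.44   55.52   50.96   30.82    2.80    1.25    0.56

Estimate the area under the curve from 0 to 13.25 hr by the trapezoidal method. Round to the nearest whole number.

Trapezoidal AUC_0→13.25:
  [0→1]: (0.00+55.44)/2 × 1 = 27.72
  [1→1.25]: (55.44+55.52)/2 × 0.25 = 13.87
  [1.25→1.75]: (55.52+50.96)/2 × 0.5 = 26.62
  [1.75→3.25]: (50.96+30.82)/2 × 1.5 = 61.335
  [3.25→9.25]: (30.82+2.80)/2 × 6 = 100.86
  [9.25→11.25]: (2.80+1.25)/2 × 2 = 4.05
  [11.25→13.25]: (1.25+0.56)/2 × 2 = 1.81
  Sum = 236.265 mcg/mL·hr

AUC = 236 mcg/mL·hr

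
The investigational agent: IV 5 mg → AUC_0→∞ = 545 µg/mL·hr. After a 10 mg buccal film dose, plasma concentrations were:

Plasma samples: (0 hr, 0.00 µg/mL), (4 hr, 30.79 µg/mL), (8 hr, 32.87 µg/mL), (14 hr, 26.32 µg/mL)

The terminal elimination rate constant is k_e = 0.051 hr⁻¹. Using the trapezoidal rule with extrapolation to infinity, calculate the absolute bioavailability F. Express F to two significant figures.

Trapezoidal AUC_0→14 (buccal film):
  [0→4]: (0.00+30.79)/2 × 4 = 61.58
  [4→8]: (30.79+32.87)/2 × 4 = 127.32
  [8→14]: (32.87+26.32)/2 × 6 = 177.57
  Sum = 366.47 µg/mL·hr
Tail: C_last/k_e = 26.32/0.051 = 516.078
AUC_0→∞ (buccal film) = 366.47 + 516.078 = 882.548 µg/mL·hr
F = (AUC_ev/D_ev)/(AUC_iv/D_iv) = (882.548/10)/(545/5) = 88.2548/109 = 0.8097

F = 0.81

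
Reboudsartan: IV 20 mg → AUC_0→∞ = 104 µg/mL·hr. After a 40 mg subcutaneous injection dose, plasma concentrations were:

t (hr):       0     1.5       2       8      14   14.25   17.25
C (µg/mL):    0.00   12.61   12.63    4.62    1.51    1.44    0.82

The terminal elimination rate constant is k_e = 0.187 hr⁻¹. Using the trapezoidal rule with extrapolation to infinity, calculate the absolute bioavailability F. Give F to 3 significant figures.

F = 0.452

Trapezoidal AUC_0→17.25 (subcutaneous injection):
  [0→1.5]: (0.00+12.61)/2 × 1.5 = 9.4575
  [1.5→2]: (12.61+12.63)/2 × 0.5 = 6.31
  [2→8]: (12.63+4.62)/2 × 6 = 51.75
  [8→14]: (4.62+1.51)/2 × 6 = 18.39
  [14→14.25]: (1.51+1.44)/2 × 0.25 = 0.36875
  [14.25→17.25]: (1.44+0.82)/2 × 3 = 3.39
  Sum = 89.66625 µg/mL·hr
Tail: C_last/k_e = 0.82/0.187 = 4.385
AUC_0→∞ (subcutaneous injection) = 89.66625 + 4.385 = 94.05125 µg/mL·hr
F = (AUC_ev/D_ev)/(AUC_iv/D_iv) = (94.05125/40)/(104/20) = 2.35128/5.2 = 0.4522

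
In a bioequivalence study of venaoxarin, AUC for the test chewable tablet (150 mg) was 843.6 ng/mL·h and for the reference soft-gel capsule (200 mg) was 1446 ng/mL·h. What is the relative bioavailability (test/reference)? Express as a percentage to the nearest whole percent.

F_rel = 78%

F_rel = (AUC_test/D_test) / (AUC_ref/D_ref)
      = (843.6/150) / (1446/200)
      = 5.624 / 7.23 = 0.7779 = 77.79%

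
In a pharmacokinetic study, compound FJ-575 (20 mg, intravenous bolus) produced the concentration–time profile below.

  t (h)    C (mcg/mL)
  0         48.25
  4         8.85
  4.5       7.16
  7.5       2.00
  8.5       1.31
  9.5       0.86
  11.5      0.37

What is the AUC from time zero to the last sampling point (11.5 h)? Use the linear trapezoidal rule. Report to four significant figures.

AUC = 135.9 mcg/mL·h

Trapezoidal AUC_0→11.5:
  [0→4]: (48.25+8.85)/2 × 4 = 114.2
  [4→4.5]: (8.85+7.16)/2 × 0.5 = 4.0025
  [4.5→7.5]: (7.16+2.00)/2 × 3 = 13.74
  [7.5→8.5]: (2.00+1.31)/2 × 1 = 1.655
  [8.5→9.5]: (1.31+0.86)/2 × 1 = 1.085
  [9.5→11.5]: (0.86+0.37)/2 × 2 = 1.23
  Sum = 135.9125 mcg/mL·h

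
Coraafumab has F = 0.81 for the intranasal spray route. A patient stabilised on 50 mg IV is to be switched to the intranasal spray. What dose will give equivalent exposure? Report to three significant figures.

D_intranasal = 61.7 mg

For equal systemic exposure: F × D_ev = D_iv
D_ev = D_iv / F = 50 / 0.81 = 61.7284 mg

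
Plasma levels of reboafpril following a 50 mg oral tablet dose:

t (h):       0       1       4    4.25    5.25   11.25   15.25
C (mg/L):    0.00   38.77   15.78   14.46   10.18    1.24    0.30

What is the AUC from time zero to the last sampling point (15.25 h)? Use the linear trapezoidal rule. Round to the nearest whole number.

AUC = 155 mg/L·h

Trapezoidal AUC_0→15.25:
  [0→1]: (0.00+38.77)/2 × 1 = 19.385
  [1→4]: (38.77+15.78)/2 × 3 = 81.825
  [4→4.25]: (15.78+14.46)/2 × 0.25 = 3.78
  [4.25→5.25]: (14.46+10.18)/2 × 1 = 12.32
  [5.25→11.25]: (10.18+1.24)/2 × 6 = 34.26
  [11.25→15.25]: (1.24+0.30)/2 × 4 = 3.08
  Sum = 154.65 mg/L·h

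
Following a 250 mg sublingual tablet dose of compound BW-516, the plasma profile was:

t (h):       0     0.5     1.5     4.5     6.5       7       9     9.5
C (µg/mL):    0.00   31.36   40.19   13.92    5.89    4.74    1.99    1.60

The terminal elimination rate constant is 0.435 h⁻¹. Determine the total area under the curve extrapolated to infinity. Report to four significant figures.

Trapezoidal AUC_0→9.5:
  [0→0.5]: (0.00+31.36)/2 × 0.5 = 7.84
  [0.5→1.5]: (31.36+40.19)/2 × 1 = 35.775
  [1.5→4.5]: (40.19+13.92)/2 × 3 = 81.165
  [4.5→6.5]: (13.92+5.89)/2 × 2 = 19.81
  [6.5→7]: (5.89+4.74)/2 × 0.5 = 2.6575
  [7→9]: (4.74+1.99)/2 × 2 = 6.73
  [9→9.5]: (1.99+1.60)/2 × 0.5 = 0.8975
  Sum = 154.875 µg/mL·h
Extrapolated tail: C_last / k_e = 1.60 / 0.435 = 3.678
AUC_0→∞ = 154.875 + 3.678 = 158.553 µg/mL·h

AUC = 158.6 µg/mL·h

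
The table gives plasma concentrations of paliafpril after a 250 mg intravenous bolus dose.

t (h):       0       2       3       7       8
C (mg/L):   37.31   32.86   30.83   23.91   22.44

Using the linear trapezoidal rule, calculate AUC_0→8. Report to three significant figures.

AUC = 235 mg/L·h

Trapezoidal AUC_0→8:
  [0→2]: (37.31+32.86)/2 × 2 = 70.17
  [2→3]: (32.86+30.83)/2 × 1 = 31.845
  [3→7]: (30.83+23.91)/2 × 4 = 109.48
  [7→8]: (23.91+22.44)/2 × 1 = 23.175
  Sum = 234.67 mg/L·h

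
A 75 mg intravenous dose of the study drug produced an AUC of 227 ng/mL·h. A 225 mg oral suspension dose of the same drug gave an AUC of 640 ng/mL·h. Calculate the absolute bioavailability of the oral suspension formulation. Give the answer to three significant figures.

F = 0.940

F = (AUC_ev / D_ev) / (AUC_iv / D_iv)
  = (640/225) / (227/75)
  = 2.84444 / 3.02667 = 0.9398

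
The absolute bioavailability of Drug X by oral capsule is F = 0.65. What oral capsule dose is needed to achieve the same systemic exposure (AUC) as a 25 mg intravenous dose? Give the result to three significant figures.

D_oral = 38.5 mg

For equal systemic exposure: F × D_ev = D_iv
D_ev = D_iv / F = 25 / 0.65 = 38.4615 mg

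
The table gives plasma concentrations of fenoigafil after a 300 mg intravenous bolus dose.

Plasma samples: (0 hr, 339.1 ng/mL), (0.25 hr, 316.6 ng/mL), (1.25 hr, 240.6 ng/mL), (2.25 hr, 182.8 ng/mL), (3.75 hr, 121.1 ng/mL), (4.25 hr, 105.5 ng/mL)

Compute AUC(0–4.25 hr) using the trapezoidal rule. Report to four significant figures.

Trapezoidal AUC_0→4.25:
  [0→0.25]: (339.1+316.6)/2 × 0.25 = 81.9625
  [0.25→1.25]: (316.6+240.6)/2 × 1 = 278.6
  [1.25→2.25]: (240.6+182.8)/2 × 1 = 211.7
  [2.25→3.75]: (182.8+121.1)/2 × 1.5 = 227.925
  [3.75→4.25]: (121.1+105.5)/2 × 0.5 = 56.65
  Sum = 856.8375 ng/mL·hr

AUC = 856.8 ng/mL·hr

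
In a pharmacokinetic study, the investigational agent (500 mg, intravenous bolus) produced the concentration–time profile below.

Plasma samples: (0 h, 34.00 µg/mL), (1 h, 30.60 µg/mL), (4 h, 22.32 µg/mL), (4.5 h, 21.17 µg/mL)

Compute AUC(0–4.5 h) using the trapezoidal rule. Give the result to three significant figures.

AUC = 123 µg/mL·h

Trapezoidal AUC_0→4.5:
  [0→1]: (34.00+30.60)/2 × 1 = 32.3
  [1→4]: (30.60+22.32)/2 × 3 = 79.38
  [4→4.5]: (22.32+21.17)/2 × 0.5 = 10.8725
  Sum = 122.5525 µg/mL·h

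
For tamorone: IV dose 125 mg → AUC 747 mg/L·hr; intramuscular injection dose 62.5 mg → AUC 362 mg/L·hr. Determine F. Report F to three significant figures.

F = 0.969

F = (AUC_ev / D_ev) / (AUC_iv / D_iv)
  = (362/62.5) / (747/125)
  = 5.792 / 5.976 = 0.9692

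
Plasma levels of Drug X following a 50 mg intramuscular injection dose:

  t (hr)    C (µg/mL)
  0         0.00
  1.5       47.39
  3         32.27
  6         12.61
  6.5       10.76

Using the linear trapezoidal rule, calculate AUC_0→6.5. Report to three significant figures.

Trapezoidal AUC_0→6.5:
  [0→1.5]: (0.00+47.39)/2 × 1.5 = 35.5425
  [1.5→3]: (47.39+32.27)/2 × 1.5 = 59.745
  [3→6]: (32.27+12.61)/2 × 3 = 67.32
  [6→6.5]: (12.61+10.76)/2 × 0.5 = 5.8425
  Sum = 168.45 µg/mL·hr

AUC = 168 µg/mL·hr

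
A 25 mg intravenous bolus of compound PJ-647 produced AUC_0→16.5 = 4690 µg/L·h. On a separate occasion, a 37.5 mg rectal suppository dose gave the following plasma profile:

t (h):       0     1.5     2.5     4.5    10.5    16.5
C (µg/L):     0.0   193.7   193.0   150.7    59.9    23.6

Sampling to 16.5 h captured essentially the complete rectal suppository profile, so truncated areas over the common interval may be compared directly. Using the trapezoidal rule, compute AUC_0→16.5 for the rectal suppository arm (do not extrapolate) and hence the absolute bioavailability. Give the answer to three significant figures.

F = 0.222

Trapezoidal AUC_0→16.5 (rectal suppository):
  [0→1.5]: (0.0+193.7)/2 × 1.5 = 145.275
  [1.5→2.5]: (193.7+193.0)/2 × 1 = 193.35
  [2.5→4.5]: (193.0+150.7)/2 × 2 = 343.7
  [4.5→10.5]: (150.7+59.9)/2 × 6 = 631.8
  [10.5→16.5]: (59.9+23.6)/2 × 6 = 250.5
  Sum = 1564.625 µg/L·h
F = (AUC_ev/D_ev)/(AUC_iv/D_iv) = (1564.625/37.5)/(4690/25) = 41.7233/187.6 = 0.2224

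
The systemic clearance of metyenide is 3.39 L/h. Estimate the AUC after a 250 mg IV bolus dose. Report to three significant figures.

AUC_0→∞ = Dose_iv / CL
        = 250 / 3.39 = 73.7463 mg/L·h

AUC = 73.7 mg/L·h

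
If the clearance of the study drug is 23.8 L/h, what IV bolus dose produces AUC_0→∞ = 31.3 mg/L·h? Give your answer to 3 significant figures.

Dose = 745 mg

Dose_iv = CL × AUC_0→∞
     = 23.8 × 31.3 = 744.94 mg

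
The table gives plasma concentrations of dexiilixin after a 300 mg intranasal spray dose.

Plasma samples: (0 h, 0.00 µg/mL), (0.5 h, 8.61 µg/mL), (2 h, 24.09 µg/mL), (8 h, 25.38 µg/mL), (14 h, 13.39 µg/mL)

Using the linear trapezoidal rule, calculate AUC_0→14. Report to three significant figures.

Trapezoidal AUC_0→14:
  [0→0.5]: (0.00+8.61)/2 × 0.5 = 2.1525
  [0.5→2]: (8.61+24.09)/2 × 1.5 = 24.525
  [2→8]: (24.09+25.38)/2 × 6 = 148.41
  [8→14]: (25.38+13.39)/2 × 6 = 116.31
  Sum = 291.3975 µg/mL·h

AUC = 291 µg/mL·h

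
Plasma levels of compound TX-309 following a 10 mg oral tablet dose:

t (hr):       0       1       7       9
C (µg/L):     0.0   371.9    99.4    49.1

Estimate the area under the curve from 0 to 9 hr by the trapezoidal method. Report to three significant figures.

Trapezoidal AUC_0→9:
  [0→1]: (0.0+371.9)/2 × 1 = 185.95
  [1→7]: (371.9+99.4)/2 × 6 = 1413.9
  [7→9]: (99.4+49.1)/2 × 2 = 148.5
  Sum = 1748.35 µg/L·hr

AUC = 1750 µg/L·hr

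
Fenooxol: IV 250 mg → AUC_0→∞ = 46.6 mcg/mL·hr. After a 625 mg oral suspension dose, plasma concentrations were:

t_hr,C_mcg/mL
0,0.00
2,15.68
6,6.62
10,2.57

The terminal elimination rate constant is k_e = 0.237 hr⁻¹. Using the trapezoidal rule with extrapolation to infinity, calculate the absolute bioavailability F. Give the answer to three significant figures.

F = 0.768

Trapezoidal AUC_0→10 (oral suspension):
  [0→2]: (0.00+15.68)/2 × 2 = 15.68
  [2→6]: (15.68+6.62)/2 × 4 = 44.6
  [6→10]: (6.62+2.57)/2 × 4 = 18.38
  Sum = 78.66 mcg/mL·hr
Tail: C_last/k_e = 2.57/0.237 = 10.844
AUC_0→∞ (oral suspension) = 78.66 + 10.844 = 89.504 mcg/mL·hr
F = (AUC_ev/D_ev)/(AUC_iv/D_iv) = (89.504/625)/(46.6/250) = 0.1432064/0.1864 = 0.7683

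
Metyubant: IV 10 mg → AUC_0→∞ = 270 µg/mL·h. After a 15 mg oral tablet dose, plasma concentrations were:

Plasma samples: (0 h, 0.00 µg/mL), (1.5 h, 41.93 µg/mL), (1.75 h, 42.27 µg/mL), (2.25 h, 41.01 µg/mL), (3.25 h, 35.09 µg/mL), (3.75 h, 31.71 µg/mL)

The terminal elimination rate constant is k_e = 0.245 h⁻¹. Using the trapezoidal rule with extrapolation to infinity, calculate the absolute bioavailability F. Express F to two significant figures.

F = 0.61

Trapezoidal AUC_0→3.75 (oral tablet):
  [0→1.5]: (0.00+41.93)/2 × 1.5 = 31.4475
  [1.5→1.75]: (41.93+42.27)/2 × 0.25 = 10.525
  [1.75→2.25]: (42.27+41.01)/2 × 0.5 = 20.82
  [2.25→3.25]: (41.01+35.09)/2 × 1 = 38.05
  [3.25→3.75]: (35.09+31.71)/2 × 0.5 = 16.7
  Sum = 117.5425 µg/mL·h
Tail: C_last/k_e = 31.71/0.245 = 129.429
AUC_0→∞ (oral tablet) = 117.5425 + 129.429 = 246.9715 µg/mL·h
F = (AUC_ev/D_ev)/(AUC_iv/D_iv) = (246.9715/15)/(270/10) = 16.4648/27 = 0.6098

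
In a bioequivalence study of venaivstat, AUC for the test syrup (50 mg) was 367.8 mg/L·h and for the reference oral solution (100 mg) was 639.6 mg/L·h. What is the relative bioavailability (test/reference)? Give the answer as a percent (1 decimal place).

F_rel = (AUC_test/D_test) / (AUC_ref/D_ref)
      = (367.8/50) / (639.6/100)
      = 7.356 / 6.396 = 1.1501 = 115.01%

F_rel = 115.0%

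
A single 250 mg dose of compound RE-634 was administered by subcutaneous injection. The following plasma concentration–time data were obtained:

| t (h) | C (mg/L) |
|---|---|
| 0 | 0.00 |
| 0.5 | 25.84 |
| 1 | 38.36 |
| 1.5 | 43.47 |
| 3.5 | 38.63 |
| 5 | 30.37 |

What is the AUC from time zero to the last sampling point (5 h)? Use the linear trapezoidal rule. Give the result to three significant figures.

AUC = 177 mg/L·h

Trapezoidal AUC_0→5:
  [0→0.5]: (0.00+25.84)/2 × 0.5 = 6.46
  [0.5→1]: (25.84+38.36)/2 × 0.5 = 16.05
  [1→1.5]: (38.36+43.47)/2 × 0.5 = 20.4575
  [1.5→3.5]: (43.47+38.63)/2 × 2 = 82.1
  [3.5→5]: (38.63+30.37)/2 × 1.5 = 51.75
  Sum = 176.8175 mg/L·h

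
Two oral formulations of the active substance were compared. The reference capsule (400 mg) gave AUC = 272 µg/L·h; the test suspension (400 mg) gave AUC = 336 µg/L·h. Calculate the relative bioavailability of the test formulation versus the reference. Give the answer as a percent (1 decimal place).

F_rel = (AUC_test/D_test) / (AUC_ref/D_ref)
      = (336/400) / (272/400)
      = 0.84 / 0.68 = 1.2353 = 123.53%

F_rel = 123.5%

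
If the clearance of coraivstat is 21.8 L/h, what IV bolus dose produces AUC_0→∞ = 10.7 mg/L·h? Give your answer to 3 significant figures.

Dose_iv = CL × AUC_0→∞
     = 21.8 × 10.7 = 233.26 mg

Dose = 233 mg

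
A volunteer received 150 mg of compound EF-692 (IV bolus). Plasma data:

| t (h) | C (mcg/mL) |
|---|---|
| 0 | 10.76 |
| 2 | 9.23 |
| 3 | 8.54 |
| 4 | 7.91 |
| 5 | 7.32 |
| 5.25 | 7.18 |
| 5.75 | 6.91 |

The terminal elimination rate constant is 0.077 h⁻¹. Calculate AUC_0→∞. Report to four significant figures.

AUC = 139.8 mcg/mL·h

Trapezoidal AUC_0→5.75:
  [0→2]: (10.76+9.23)/2 × 2 = 19.99
  [2→3]: (9.23+8.54)/2 × 1 = 8.885
  [3→4]: (8.54+7.91)/2 × 1 = 8.225
  [4→5]: (7.91+7.32)/2 × 1 = 7.615
  [5→5.25]: (7.32+7.18)/2 × 0.25 = 1.8125
  [5.25→5.75]: (7.18+6.91)/2 × 0.5 = 3.5225
  Sum = 50.05 mcg/mL·h
Extrapolated tail: C_last / k_e = 6.91 / 0.077 = 89.740
AUC_0→∞ = 50.05 + 89.740 = 139.79 mcg/mL·h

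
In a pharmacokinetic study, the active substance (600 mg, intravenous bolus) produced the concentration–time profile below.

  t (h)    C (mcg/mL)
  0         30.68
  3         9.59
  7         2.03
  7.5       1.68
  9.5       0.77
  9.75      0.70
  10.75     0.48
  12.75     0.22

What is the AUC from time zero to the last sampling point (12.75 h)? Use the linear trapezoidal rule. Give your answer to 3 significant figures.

Trapezoidal AUC_0→12.75:
  [0→3]: (30.68+9.59)/2 × 3 = 60.405
  [3→7]: (9.59+2.03)/2 × 4 = 23.24
  [7→7.5]: (2.03+1.68)/2 × 0.5 = 0.9275
  [7.5→9.5]: (1.68+0.77)/2 × 2 = 2.45
  [9.5→9.75]: (0.77+0.70)/2 × 0.25 = 0.18375
  [9.75→10.75]: (0.70+0.48)/2 × 1 = 0.59
  [10.75→12.75]: (0.48+0.22)/2 × 2 = 0.7
  Sum = 88.49625 mcg/mL·h

AUC = 88.5 mcg/mL·h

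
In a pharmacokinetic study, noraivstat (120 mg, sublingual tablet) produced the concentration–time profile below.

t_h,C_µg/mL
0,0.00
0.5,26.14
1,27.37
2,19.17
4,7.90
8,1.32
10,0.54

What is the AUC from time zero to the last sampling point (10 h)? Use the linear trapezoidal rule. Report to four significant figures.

AUC = 90.55 µg/mL·h

Trapezoidal AUC_0→10:
  [0→0.5]: (0.00+26.14)/2 × 0.5 = 6.535
  [0.5→1]: (26.14+27.37)/2 × 0.5 = 13.3775
  [1→2]: (27.37+19.17)/2 × 1 = 23.27
  [2→4]: (19.17+7.90)/2 × 2 = 27.07
  [4→8]: (7.90+1.32)/2 × 4 = 18.44
  [8→10]: (1.32+0.54)/2 × 2 = 1.86
  Sum = 90.5525 µg/mL·h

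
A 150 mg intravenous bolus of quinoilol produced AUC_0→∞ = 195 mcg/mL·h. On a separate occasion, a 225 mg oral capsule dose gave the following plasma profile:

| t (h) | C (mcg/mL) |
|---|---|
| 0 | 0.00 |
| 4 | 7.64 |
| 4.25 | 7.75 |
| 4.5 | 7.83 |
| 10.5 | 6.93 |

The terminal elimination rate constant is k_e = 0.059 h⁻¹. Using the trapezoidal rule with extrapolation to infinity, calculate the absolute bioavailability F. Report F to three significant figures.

Trapezoidal AUC_0→10.5 (oral capsule):
  [0→4]: (0.00+7.64)/2 × 4 = 15.28
  [4→4.25]: (7.64+7.75)/2 × 0.25 = 1.92375
  [4.25→4.5]: (7.75+7.83)/2 × 0.25 = 1.9475
  [4.5→10.5]: (7.83+6.93)/2 × 6 = 44.28
  Sum = 63.43125 mcg/mL·h
Tail: C_last/k_e = 6.93/0.059 = 117.458
AUC_0→∞ (oral capsule) = 63.43125 + 117.458 = 180.88925 mcg/mL·h
F = (AUC_ev/D_ev)/(AUC_iv/D_iv) = (180.88925/225)/(195/150) = 0.803952/1.3 = 0.6184

F = 0.618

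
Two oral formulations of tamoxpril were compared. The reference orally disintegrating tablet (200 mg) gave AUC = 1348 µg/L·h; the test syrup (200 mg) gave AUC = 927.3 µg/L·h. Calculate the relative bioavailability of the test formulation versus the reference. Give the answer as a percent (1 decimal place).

F_rel = 68.8%

F_rel = (AUC_test/D_test) / (AUC_ref/D_ref)
      = (927.3/200) / (1348/200)
      = 4.6365 / 6.74 = 0.6879 = 68.79%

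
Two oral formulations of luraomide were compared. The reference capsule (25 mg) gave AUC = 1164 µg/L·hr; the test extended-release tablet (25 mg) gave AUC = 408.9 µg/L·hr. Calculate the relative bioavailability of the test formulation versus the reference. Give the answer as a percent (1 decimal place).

F_rel = 35.1%

F_rel = (AUC_test/D_test) / (AUC_ref/D_ref)
      = (408.9/25) / (1164/25)
      = 16.356 / 46.56 = 0.3513 = 35.13%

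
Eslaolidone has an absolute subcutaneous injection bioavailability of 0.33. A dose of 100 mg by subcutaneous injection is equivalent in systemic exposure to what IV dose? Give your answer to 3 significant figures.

Systemic exposure from an extravascular dose = F × D_ev, so the equivalent IV dose is F × D_ev.
D_iv = F × D_ev = 0.33 × 100 = 33 mg

D_iv = 33.0 mg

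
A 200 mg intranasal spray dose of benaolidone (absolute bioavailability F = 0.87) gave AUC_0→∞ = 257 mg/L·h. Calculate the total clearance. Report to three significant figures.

CL = F × Dose / AUC_0→∞
   = 0.87 × 200 / 257 = 0.677043 L/h

CL = 0.677 L/h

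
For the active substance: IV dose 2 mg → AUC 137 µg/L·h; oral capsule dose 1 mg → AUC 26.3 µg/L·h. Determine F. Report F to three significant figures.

F = (AUC_ev / D_ev) / (AUC_iv / D_iv)
  = (26.3/1) / (137/2)
  = 26.3 / 68.5 = 0.3839

F = 0.384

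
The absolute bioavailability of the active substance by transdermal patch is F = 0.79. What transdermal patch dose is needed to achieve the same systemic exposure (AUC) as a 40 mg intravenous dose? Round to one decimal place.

For equal systemic exposure: F × D_ev = D_iv
D_ev = D_iv / F = 40 / 0.79 = 50.6329 mg

D_transdermal = 50.6 mg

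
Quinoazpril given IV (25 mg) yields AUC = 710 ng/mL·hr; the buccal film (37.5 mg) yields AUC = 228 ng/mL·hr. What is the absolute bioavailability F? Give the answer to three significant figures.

F = (AUC_ev / D_ev) / (AUC_iv / D_iv)
  = (228/37.5) / (710/25)
  = 6.08 / 28.4 = 0.2141

F = 0.214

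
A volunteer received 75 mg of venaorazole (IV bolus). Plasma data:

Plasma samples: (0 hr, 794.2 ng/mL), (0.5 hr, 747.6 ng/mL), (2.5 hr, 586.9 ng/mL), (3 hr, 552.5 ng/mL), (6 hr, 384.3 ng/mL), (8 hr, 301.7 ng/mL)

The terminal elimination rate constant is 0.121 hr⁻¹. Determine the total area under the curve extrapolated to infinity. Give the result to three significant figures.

Trapezoidal AUC_0→8:
  [0→0.5]: (794.2+747.6)/2 × 0.5 = 385.45
  [0.5→2.5]: (747.6+586.9)/2 × 2 = 1334.5
  [2.5→3]: (586.9+552.5)/2 × 0.5 = 284.85
  [3→6]: (552.5+384.3)/2 × 3 = 1405.2
  [6→8]: (384.3+301.7)/2 × 2 = 686.0
  Sum = 4096.0 ng/mL·hr
Extrapolated tail: C_last / k_e = 301.7 / 0.121 = 2493.388
AUC_0→∞ = 4096.0 + 2493.388 = 6589.388 ng/mL·hr

AUC = 6590 ng/mL·hr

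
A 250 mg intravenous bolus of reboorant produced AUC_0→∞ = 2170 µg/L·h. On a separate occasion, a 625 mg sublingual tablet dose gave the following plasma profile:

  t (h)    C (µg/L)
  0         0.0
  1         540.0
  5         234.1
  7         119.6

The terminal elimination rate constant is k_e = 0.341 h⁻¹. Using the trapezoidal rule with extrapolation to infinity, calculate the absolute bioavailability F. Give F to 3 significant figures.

Trapezoidal AUC_0→7 (sublingual tablet):
  [0→1]: (0.0+540.0)/2 × 1 = 270.0
  [1→5]: (540.0+234.1)/2 × 4 = 1548.2
  [5→7]: (234.1+119.6)/2 × 2 = 353.7
  Sum = 2171.9 µg/L·h
Tail: C_last/k_e = 119.6/0.341 = 350.733
AUC_0→∞ (sublingual tablet) = 2171.9 + 350.733 = 2522.633 µg/L·h
F = (AUC_ev/D_ev)/(AUC_iv/D_iv) = (2522.633/625)/(2170/250) = 4.0362128/8.68 = 0.4650

F = 0.465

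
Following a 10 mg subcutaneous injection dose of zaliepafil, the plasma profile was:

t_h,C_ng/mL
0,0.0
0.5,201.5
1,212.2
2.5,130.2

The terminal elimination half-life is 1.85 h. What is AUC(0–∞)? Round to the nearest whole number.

Trapezoidal AUC_0→2.5:
  [0→0.5]: (0.0+201.5)/2 × 0.5 = 50.375
  [0.5→1]: (201.5+212.2)/2 × 0.5 = 103.425
  [1→2.5]: (212.2+130.2)/2 × 1.5 = 256.8
  Sum = 410.6 ng/mL·h
k_e = ln2 / t½ = 0.693147 / 1.85 = 0.3747 h^-1
Extrapolated tail: C_last / k_e = 130.2 / 0.3747 = 347.478
AUC_0→∞ = 410.6 + 347.478 = 758.078 ng/mL·h

AUC = 758 ng/mL·h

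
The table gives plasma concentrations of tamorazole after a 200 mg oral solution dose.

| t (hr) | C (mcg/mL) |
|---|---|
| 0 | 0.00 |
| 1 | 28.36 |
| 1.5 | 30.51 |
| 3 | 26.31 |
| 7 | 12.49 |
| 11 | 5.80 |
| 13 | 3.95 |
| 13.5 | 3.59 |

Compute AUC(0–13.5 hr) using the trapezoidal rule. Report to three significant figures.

AUC = 197 mcg/mL·hr

Trapezoidal AUC_0→13.5:
  [0→1]: (0.00+28.36)/2 × 1 = 14.18
  [1→1.5]: (28.36+30.51)/2 × 0.5 = 14.7175
  [1.5→3]: (30.51+26.31)/2 × 1.5 = 42.615
  [3→7]: (26.31+12.49)/2 × 4 = 77.6
  [7→11]: (12.49+5.80)/2 × 4 = 36.58
  [11→13]: (5.80+3.95)/2 × 2 = 9.75
  [13→13.5]: (3.95+3.59)/2 × 0.5 = 1.885
  Sum = 197.3275 mcg/mL·hr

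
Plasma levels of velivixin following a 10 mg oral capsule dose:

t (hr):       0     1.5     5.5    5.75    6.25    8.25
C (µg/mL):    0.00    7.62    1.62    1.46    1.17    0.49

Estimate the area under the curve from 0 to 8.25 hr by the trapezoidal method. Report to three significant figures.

Trapezoidal AUC_0→8.25:
  [0→1.5]: (0.00+7.62)/2 × 1.5 = 5.715
  [1.5→5.5]: (7.62+1.62)/2 × 4 = 18.48
  [5.5→5.75]: (1.62+1.46)/2 × 0.25 = 0.385
  [5.75→6.25]: (1.46+1.17)/2 × 0.5 = 0.6575
  [6.25→8.25]: (1.17+0.49)/2 × 2 = 1.66
  Sum = 26.8975 µg/mL·hr

AUC = 26.9 µg/mL·hr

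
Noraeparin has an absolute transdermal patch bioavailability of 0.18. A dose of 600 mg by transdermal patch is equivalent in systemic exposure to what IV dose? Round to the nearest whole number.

Systemic exposure from an extravascular dose = F × D_ev, so the equivalent IV dose is F × D_ev.
D_iv = F × D_ev = 0.18 × 600 = 108 mg

D_iv = 108 mg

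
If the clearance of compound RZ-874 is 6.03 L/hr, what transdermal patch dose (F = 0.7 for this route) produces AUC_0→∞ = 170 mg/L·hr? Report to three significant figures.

Dose = 1460 mg

Dose = CL × AUC_0→∞ / F
     = 6.03 × 170 / 0.7 = 1464.43 mg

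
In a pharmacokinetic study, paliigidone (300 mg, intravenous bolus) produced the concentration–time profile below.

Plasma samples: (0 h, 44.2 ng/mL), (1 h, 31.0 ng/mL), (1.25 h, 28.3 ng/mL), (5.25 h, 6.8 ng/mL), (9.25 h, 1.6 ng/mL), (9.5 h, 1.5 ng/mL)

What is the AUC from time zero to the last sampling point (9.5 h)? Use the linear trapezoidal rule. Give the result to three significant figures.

Trapezoidal AUC_0→9.5:
  [0→1]: (44.2+31.0)/2 × 1 = 37.6
  [1→1.25]: (31.0+28.3)/2 × 0.25 = 7.4125
  [1.25→5.25]: (28.3+6.8)/2 × 4 = 70.2
  [5.25→9.25]: (6.8+1.6)/2 × 4 = 16.8
  [9.25→9.5]: (1.6+1.5)/2 × 0.25 = 0.3875
  Sum = 132.4 ng/mL·h

AUC = 132 ng/mL·h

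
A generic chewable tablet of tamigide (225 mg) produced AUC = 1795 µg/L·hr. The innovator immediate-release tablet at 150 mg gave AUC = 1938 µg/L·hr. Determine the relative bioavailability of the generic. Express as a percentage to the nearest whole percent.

F_rel = (AUC_test/D_test) / (AUC_ref/D_ref)
      = (1795/225) / (1938/150)
      = 7.97778 / 12.92 = 0.6175 = 61.75%

F_rel = 62%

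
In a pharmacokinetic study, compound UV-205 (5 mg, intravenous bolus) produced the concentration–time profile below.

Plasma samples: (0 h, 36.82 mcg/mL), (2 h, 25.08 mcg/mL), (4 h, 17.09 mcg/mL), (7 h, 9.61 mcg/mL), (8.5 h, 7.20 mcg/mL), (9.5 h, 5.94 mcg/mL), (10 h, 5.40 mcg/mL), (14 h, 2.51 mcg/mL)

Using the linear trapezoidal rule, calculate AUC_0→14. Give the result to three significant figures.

Trapezoidal AUC_0→14:
  [0→2]: (36.82+25.08)/2 × 2 = 61.9
  [2→4]: (25.08+17.09)/2 × 2 = 42.17
  [4→7]: (17.09+9.61)/2 × 3 = 40.05
  [7→8.5]: (9.61+7.20)/2 × 1.5 = 12.6075
  [8.5→9.5]: (7.20+5.94)/2 × 1 = 6.57
  [9.5→10]: (5.94+5.40)/2 × 0.5 = 2.835
  [10→14]: (5.40+2.51)/2 × 4 = 15.82
  Sum = 181.9525 mcg/mL·h

AUC = 182 mcg/mL·h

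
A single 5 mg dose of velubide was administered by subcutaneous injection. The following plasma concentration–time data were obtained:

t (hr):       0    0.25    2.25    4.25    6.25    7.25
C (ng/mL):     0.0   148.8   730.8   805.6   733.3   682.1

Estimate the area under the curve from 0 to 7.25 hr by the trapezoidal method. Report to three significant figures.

Trapezoidal AUC_0→7.25:
  [0→0.25]: (0.0+148.8)/2 × 0.25 = 18.6
  [0.25→2.25]: (148.8+730.8)/2 × 2 = 879.6
  [2.25→4.25]: (730.8+805.6)/2 × 2 = 1536.4
  [4.25→6.25]: (805.6+733.3)/2 × 2 = 1538.9
  [6.25→7.25]: (733.3+682.1)/2 × 1 = 707.7
  Sum = 4681.2 ng/mL·hr

AUC = 4680 ng/mL·hr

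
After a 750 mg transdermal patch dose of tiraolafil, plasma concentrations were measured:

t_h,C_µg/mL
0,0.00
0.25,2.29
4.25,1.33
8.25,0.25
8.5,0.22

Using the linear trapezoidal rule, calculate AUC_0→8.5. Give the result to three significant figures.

Trapezoidal AUC_0→8.5:
  [0→0.25]: (0.00+2.29)/2 × 0.25 = 0.28625
  [0.25→4.25]: (2.29+1.33)/2 × 4 = 7.24
  [4.25→8.25]: (1.33+0.25)/2 × 4 = 3.16
  [8.25→8.5]: (0.25+0.22)/2 × 0.25 = 0.05875
  Sum = 10.745 µg/mL·h

AUC = 10.7 µg/mL·h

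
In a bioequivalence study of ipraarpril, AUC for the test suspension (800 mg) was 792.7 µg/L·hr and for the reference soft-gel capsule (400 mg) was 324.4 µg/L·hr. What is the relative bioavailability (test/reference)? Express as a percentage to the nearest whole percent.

F_rel = (AUC_test/D_test) / (AUC_ref/D_ref)
      = (792.7/800) / (324.4/400)
      = 0.990875 / 0.811 = 1.2218 = 122.18%

F_rel = 122%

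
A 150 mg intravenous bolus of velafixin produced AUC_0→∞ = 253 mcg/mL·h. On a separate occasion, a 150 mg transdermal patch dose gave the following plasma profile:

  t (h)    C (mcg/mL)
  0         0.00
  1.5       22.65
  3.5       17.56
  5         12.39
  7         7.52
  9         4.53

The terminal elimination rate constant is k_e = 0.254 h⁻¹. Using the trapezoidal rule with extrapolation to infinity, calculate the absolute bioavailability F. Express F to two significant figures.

F = 0.51

Trapezoidal AUC_0→9 (transdermal patch):
  [0→1.5]: (0.00+22.65)/2 × 1.5 = 16.9875
  [1.5→3.5]: (22.65+17.56)/2 × 2 = 40.21
  [3.5→5]: (17.56+12.39)/2 × 1.5 = 22.4625
  [5→7]: (12.39+7.52)/2 × 2 = 19.91
  [7→9]: (7.52+4.53)/2 × 2 = 12.05
  Sum = 111.62 mcg/mL·h
Tail: C_last/k_e = 4.53/0.254 = 17.835
AUC_0→∞ (transdermal patch) = 111.62 + 17.835 = 129.455 mcg/mL·h
F = (AUC_ev/D_ev)/(AUC_iv/D_iv) = (129.455/150)/(253/150) = 0.863033/1.68667 = 0.5117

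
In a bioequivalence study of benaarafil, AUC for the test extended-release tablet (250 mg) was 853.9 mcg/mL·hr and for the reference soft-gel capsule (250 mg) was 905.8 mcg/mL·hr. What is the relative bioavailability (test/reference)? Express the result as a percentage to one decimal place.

F_rel = 94.3%

F_rel = (AUC_test/D_test) / (AUC_ref/D_ref)
      = (853.9/250) / (905.8/250)
      = 3.4156 / 3.6232 = 0.9427 = 94.27%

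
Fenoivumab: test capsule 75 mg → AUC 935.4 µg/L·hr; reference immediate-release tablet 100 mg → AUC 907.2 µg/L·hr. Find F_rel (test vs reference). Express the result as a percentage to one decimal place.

F_rel = 137.5%

F_rel = (AUC_test/D_test) / (AUC_ref/D_ref)
      = (935.4/75) / (907.2/100)
      = 12.472 / 9.072 = 1.3748 = 137.48%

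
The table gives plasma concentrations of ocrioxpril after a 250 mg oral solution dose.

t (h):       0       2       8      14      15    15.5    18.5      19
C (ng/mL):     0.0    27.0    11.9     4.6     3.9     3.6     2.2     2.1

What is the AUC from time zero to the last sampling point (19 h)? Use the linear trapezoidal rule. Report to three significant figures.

AUC = 209 ng/mL·h

Trapezoidal AUC_0→19:
  [0→2]: (0.0+27.0)/2 × 2 = 27.0
  [2→8]: (27.0+11.9)/2 × 6 = 116.7
  [8→14]: (11.9+4.6)/2 × 6 = 49.5
  [14→15]: (4.6+3.9)/2 × 1 = 4.25
  [15→15.5]: (3.9+3.6)/2 × 0.5 = 1.875
  [15.5→18.5]: (3.6+2.2)/2 × 3 = 8.7
  [18.5→19]: (2.2+2.1)/2 × 0.5 = 1.075
  Sum = 209.1 ng/mL·h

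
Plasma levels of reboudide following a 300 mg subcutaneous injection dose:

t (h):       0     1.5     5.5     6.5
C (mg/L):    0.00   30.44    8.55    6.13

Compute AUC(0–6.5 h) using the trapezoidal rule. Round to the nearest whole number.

AUC = 108 mg/L·h

Trapezoidal AUC_0→6.5:
  [0→1.5]: (0.00+30.44)/2 × 1.5 = 22.83
  [1.5→5.5]: (30.44+8.55)/2 × 4 = 77.98
  [5.5→6.5]: (8.55+6.13)/2 × 1 = 7.34
  Sum = 108.15 mg/L·h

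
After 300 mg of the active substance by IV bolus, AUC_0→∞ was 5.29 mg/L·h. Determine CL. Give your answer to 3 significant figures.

CL = 56.7 L/h

CL = Dose_iv / AUC_0→∞
   = 300 / 5.29 = 56.7108 L/h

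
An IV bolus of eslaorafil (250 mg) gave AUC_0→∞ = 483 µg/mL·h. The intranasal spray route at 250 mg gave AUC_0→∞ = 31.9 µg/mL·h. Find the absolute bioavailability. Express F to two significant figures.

F = (AUC_ev / D_ev) / (AUC_iv / D_iv)
  = (31.9/250) / (483/250)
  = 0.1276 / 1.932 = 0.0660

F = 0.066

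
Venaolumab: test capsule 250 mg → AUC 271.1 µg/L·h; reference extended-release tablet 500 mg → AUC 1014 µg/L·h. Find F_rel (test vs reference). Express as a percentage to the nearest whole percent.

F_rel = (AUC_test/D_test) / (AUC_ref/D_ref)
      = (271.1/250) / (1014/500)
      = 1.0844 / 2.028 = 0.5347 = 53.47%

F_rel = 53%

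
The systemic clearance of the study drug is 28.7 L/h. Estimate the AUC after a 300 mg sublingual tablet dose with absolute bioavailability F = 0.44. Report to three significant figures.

AUC = 4.60 mg/L·h

AUC_0→∞ = F × Dose / CL
        = 0.44 × 300 / 28.7 = 4.5993 mg/L·h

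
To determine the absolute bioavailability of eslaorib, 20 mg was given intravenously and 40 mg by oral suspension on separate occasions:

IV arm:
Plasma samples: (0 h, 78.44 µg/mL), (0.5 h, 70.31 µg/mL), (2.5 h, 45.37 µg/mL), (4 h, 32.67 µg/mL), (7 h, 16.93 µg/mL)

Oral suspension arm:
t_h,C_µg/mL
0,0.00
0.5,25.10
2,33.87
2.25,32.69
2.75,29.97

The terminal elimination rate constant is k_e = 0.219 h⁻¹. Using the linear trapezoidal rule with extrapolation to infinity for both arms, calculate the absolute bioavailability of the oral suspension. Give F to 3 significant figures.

Trapezoidal AUC_0→7 (IV):
  [0→0.5]: (78.44+70.31)/2 × 0.5 = 37.1875
  [0.5→2.5]: (70.31+45.37)/2 × 2 = 115.68
  [2.5→4]: (45.37+32.67)/2 × 1.5 = 58.53
  [4→7]: (32.67+16.93)/2 × 3 = 74.4
  Sum = 285.7975 µg/mL·h
IV tail: 16.93/0.219 = 77.306; AUC_iv,0→∞ = 285.7975 + 77.306 = 363.1035 µg/mL·h
Trapezoidal AUC_0→2.75 (oral suspension):
  [0→0.5]: (0.00+25.10)/2 × 0.5 = 6.275
  [0.5→2]: (25.10+33.87)/2 × 1.5 = 44.2275
  [2→2.25]: (33.87+32.69)/2 × 0.25 = 8.32
  [2.25→2.75]: (32.69+29.97)/2 × 0.5 = 15.665
  Sum = 74.4875 µg/mL·h
oral suspension tail: 29.97/0.219 = 136.849; AUC_ev,0→∞ = 74.4875 + 136.849 = 211.3365 µg/mL·h
F = (AUC_ev/D_ev)/(AUC_iv/D_iv) = (211.3365/40)/(363.1035/20) = 5.2834125/18.155175 = 0.2910

F = 0.291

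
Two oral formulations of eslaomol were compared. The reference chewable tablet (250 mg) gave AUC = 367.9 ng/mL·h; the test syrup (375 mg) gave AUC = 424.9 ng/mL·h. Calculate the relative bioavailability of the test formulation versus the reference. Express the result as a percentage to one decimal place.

F_rel = (AUC_test/D_test) / (AUC_ref/D_ref)
      = (424.9/375) / (367.9/250)
      = 1.13307 / 1.4716 = 0.7700 = 77.00%

F_rel = 77.0%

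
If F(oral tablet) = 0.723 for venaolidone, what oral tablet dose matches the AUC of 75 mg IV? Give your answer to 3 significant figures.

D_oral = 104 mg

For equal systemic exposure: F × D_ev = D_iv
D_ev = D_iv / F = 75 / 0.723 = 103.734 mg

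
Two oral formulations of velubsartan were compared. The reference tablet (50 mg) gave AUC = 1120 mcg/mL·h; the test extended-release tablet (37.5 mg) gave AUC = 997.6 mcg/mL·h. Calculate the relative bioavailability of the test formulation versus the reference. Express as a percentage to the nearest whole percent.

F_rel = 119%

F_rel = (AUC_test/D_test) / (AUC_ref/D_ref)
      = (997.6/37.5) / (1120/50)
      = 26.6027 / 22.4 = 1.1876 = 118.76%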